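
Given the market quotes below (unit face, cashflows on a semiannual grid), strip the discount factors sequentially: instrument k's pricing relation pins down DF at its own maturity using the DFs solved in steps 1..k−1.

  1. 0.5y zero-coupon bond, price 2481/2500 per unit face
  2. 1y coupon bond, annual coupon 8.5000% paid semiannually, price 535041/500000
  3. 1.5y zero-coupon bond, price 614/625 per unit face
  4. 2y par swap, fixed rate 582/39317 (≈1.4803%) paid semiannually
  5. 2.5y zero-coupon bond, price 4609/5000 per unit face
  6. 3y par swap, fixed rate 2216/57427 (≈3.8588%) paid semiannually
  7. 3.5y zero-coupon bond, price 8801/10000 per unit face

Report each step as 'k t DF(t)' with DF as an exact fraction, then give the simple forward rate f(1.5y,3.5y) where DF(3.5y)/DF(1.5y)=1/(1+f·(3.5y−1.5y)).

1 1/2 2481/2500
2 1 493/500
3 3/2 614/625
4 2 9709/10000
5 5/2 4609/5000
6 3 2223/2500
7 7/2 8801/10000
f(1.5y,3.5y) = ((614/625)/(8801/10000) − 1)/(2) = 1023/17602 ≈ 5.8118%

step 1 [0.5y] zero: DF = P = 2481/2500 ≈ 0.992400
step 2 [1y] bond c/2=17/400: DF=(535041/500000 − 17/400·(0.992400))/(1+17/400) = 493/500 ≈ 0.986000
step 3 [1.5y] zero: DF = P = 614/625 ≈ 0.982400
step 4 [2y] swap r/2=291/39317: DF=(1 − 291/39317·(0.992400+0.986000+0.982400))/(1+291/39317) = 9709/10000 ≈ 0.970900
step 5 [2.5y] zero: DF = P = 4609/5000 ≈ 0.921800
step 6 [3y] swap r/2=1108/57427: DF=(1 − 1108/57427·(0.992400+0.986000+0.982400+0.970900+0.921800))/(1+1108/57427) = 2223/2500 ≈ 0.889200
step 7 [3.5y] zero: DF = P = 8801/10000 ≈ 0.880100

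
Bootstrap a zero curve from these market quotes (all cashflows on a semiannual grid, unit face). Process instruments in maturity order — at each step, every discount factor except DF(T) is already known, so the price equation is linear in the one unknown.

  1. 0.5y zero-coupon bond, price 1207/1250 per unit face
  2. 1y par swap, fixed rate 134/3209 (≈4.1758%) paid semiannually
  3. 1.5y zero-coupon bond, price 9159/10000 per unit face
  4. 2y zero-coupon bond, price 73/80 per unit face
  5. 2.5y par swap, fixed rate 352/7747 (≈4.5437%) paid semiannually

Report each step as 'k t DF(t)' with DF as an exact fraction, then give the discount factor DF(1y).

1 1/2 1207/1250
2 1 4799/5000
3 3/2 9159/10000
4 2 73/80
5 5/2 559/625
DF(1y) = 4799/5000 ≈ 0.959800

step 1 [0.5y] zero: DF = P = 1207/1250 ≈ 0.965600
step 2 [1y] swap r/2=67/3209: DF=(1 − 67/3209·(0.965600))/(1+67/3209) = 4799/5000 ≈ 0.959800
step 3 [1.5y] zero: DF = P = 9159/10000 ≈ 0.915900
step 4 [2y] zero: DF = P = 73/80 ≈ 0.912500
step 5 [2.5y] swap r/2=176/7747: DF=(1 − 176/7747·(0.965600+0.959800+0.915900+0.912500))/(1+176/7747) = 559/625 ≈ 0.894400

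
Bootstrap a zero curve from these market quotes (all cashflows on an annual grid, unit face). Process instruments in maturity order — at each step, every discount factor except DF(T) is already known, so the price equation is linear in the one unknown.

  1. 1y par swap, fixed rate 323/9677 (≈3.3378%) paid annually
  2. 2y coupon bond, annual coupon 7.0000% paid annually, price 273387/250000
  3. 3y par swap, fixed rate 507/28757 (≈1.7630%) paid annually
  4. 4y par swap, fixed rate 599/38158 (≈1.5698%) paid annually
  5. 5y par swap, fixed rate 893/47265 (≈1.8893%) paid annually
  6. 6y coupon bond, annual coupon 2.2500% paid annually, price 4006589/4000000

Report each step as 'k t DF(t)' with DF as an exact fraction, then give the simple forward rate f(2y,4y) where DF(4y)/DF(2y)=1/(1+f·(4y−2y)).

step 1 [1y] swap r/1=323/9677: DF=(1 − 323/9677·(0))/(1+323/9677) = 9677/10000 ≈ 0.967700
step 2 [2y] bond c/1=7/100: DF=(273387/250000 − 7/100·(0.967700))/(1+7/100) = 9587/10000 ≈ 0.958700
step 3 [3y] swap r/1=507/28757: DF=(1 − 507/28757·(0.967700+0.958700))/(1+507/28757) = 9493/10000 ≈ 0.949300
step 4 [4y] swap r/1=599/38158: DF=(1 − 599/38158·(0.967700+0.958700+0.949300))/(1+599/38158) = 9401/10000 ≈ 0.940100
step 5 [5y] swap r/1=893/47265: DF=(1 − 893/47265·(0.967700+0.958700+0.949300+0.940100))/(1+893/47265) = 9107/10000 ≈ 0.910700
step 6 [6y] bond c/1=9/400: DF=(4006589/4000000 − 9/400·(0.967700+0.958700+0.949300+0.940100+0.910700))/(1+9/400) = 2189/2500 ≈ 0.875600

1 1 9677/10000
2 2 9587/10000
3 3 9493/10000
4 4 9401/10000
5 5 9107/10000
6 6 2189/2500
f(2y,4y) = ((9587/10000)/(9401/10000) − 1)/(2) = 93/9401 ≈ 0.9893%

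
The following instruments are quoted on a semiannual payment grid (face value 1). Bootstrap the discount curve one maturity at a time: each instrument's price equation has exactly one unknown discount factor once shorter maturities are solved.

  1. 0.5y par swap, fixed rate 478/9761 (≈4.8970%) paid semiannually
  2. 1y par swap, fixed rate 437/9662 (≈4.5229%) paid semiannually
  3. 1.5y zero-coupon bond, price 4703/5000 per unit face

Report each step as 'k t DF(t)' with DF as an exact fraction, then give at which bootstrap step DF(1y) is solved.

1 1/2 9761/10000
2 1 9563/10000
3 3/2 4703/5000
DF(1y) is solved at step 2

step 1 [0.5y] swap r/2=239/9761: DF=(1 − 239/9761·(0))/(1+239/9761) = 9761/10000 ≈ 0.976100
step 2 [1y] swap r/2=437/19324: DF=(1 − 437/19324·(0.976100))/(1+437/19324) = 9563/10000 ≈ 0.956300
step 3 [1.5y] zero: DF = P = 4703/5000 ≈ 0.940600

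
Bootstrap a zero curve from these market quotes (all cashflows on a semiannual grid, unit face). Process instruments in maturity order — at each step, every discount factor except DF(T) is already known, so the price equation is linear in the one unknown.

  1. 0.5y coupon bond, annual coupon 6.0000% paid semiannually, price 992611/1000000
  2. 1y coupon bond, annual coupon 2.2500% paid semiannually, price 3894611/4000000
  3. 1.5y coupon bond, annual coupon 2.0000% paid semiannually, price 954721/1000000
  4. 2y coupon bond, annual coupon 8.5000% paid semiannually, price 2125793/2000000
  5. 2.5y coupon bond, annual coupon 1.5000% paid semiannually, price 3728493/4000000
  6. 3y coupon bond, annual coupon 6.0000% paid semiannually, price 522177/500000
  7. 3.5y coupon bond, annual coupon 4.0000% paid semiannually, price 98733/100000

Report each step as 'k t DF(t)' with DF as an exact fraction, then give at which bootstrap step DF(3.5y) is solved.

step 1 [0.5y] bond c/2=3/100: DF=(992611/1000000 − 3/100·(0))/(1+3/100) = 9637/10000 ≈ 0.963700
step 2 [1y] bond c/2=9/800: DF=(3894611/4000000 − 9/800·(0.963700))/(1+9/800) = 9521/10000 ≈ 0.952100
step 3 [1.5y] bond c/2=1/100: DF=(954721/1000000 − 1/100·(0.963700+0.952100))/(1+1/100) = 9263/10000 ≈ 0.926300
step 4 [2y] bond c/2=17/400: DF=(2125793/2000000 − 17/400·(0.963700+0.952100+0.926300))/(1+17/400) = 9037/10000 ≈ 0.903700
step 5 [2.5y] bond c/2=3/400: DF=(3728493/4000000 − 3/400·(0.963700+0.952100+0.926300+0.903700))/(1+3/400) = 8973/10000 ≈ 0.897300
step 6 [3y] bond c/2=3/100: DF=(522177/500000 − 3/100·(0.963700+0.952100+0.926300+0.903700+0.897300))/(1+3/100) = 8787/10000 ≈ 0.878700
step 7 [3.5y] bond c/2=1/50: DF=(98733/100000 − 1/50·(0.963700+0.952100+0.926300+0.903700+0.897300+0.878700))/(1+1/50) = 8597/10000 ≈ 0.859700

1 1/2 9637/10000
2 1 9521/10000
3 3/2 9263/10000
4 2 9037/10000
5 5/2 8973/10000
6 3 8787/10000
7 7/2 8597/10000
DF(3.5y) is solved at step 7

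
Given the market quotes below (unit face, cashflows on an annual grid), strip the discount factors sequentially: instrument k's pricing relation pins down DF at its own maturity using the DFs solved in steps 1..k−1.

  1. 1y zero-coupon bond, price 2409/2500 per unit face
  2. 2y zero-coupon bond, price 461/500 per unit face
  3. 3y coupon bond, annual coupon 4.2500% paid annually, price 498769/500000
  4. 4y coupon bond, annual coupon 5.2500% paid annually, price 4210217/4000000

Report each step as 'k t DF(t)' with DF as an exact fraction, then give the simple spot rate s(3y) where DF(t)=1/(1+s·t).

1 1 2409/2500
2 2 461/500
3 3 22/25
4 4 8621/10000
s(3y) = (1/(22/25) − 1)/(3) = 1/22 ≈ 4.5455%

step 1 [1y] zero: DF = P = 2409/2500 ≈ 0.963600
step 2 [2y] zero: DF = P = 461/500 ≈ 0.922000
step 3 [3y] bond c/1=17/400: DF=(498769/500000 − 17/400·(0.963600+0.922000))/(1+17/400) = 22/25 ≈ 0.880000
step 4 [4y] bond c/1=21/400: DF=(4210217/4000000 − 21/400·(0.963600+0.922000+0.880000))/(1+21/400) = 8621/10000 ≈ 0.862100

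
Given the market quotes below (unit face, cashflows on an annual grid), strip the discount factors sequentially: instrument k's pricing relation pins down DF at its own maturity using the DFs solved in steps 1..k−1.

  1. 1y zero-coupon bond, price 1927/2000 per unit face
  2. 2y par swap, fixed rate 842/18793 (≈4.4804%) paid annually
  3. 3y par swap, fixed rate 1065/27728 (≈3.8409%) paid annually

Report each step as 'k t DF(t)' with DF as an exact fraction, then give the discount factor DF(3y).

1 1 1927/2000
2 2 4579/5000
3 3 1787/2000
DF(3y) = 1787/2000 ≈ 0.893500

step 1 [1y] zero: DF = P = 1927/2000 ≈ 0.963500
step 2 [2y] swap r/1=842/18793: DF=(1 − 842/18793·(0.963500))/(1+842/18793) = 4579/5000 ≈ 0.915800
step 3 [3y] swap r/1=1065/27728: DF=(1 − 1065/27728·(0.963500+0.915800))/(1+1065/27728) = 1787/2000 ≈ 0.893500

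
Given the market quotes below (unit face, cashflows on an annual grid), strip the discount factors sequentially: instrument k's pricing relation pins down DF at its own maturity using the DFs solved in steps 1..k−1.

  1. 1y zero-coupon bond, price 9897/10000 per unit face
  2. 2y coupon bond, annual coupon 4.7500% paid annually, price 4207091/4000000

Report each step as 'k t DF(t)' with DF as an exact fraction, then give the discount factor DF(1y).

step 1 [1y] zero: DF = P = 9897/10000 ≈ 0.989700
step 2 [2y] bond c/1=19/400: DF=(4207091/4000000 − 19/400·(0.989700))/(1+19/400) = 1199/1250 ≈ 0.959200

1 1 9897/10000
2 2 1199/1250
DF(1y) = 9897/10000 ≈ 0.989700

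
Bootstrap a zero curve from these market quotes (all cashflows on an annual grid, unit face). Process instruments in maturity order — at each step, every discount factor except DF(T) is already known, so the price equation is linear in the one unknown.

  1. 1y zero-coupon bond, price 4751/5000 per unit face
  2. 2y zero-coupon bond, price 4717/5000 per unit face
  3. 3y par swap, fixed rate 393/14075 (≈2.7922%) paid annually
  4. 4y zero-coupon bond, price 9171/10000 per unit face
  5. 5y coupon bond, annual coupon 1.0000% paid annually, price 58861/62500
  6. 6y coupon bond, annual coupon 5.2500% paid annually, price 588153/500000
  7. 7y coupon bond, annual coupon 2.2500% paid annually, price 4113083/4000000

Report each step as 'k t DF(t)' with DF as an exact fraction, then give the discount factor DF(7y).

step 1 [1y] zero: DF = P = 4751/5000 ≈ 0.950200
step 2 [2y] zero: DF = P = 4717/5000 ≈ 0.943400
step 3 [3y] swap r/1=393/14075: DF=(1 − 393/14075·(0.950200+0.943400))/(1+393/14075) = 4607/5000 ≈ 0.921400
step 4 [4y] zero: DF = P = 9171/10000 ≈ 0.917100
step 5 [5y] bond c/1=1/100: DF=(58861/62500 − 1/100·(0.950200+0.943400+0.921400+0.917100))/(1+1/100) = 1791/2000 ≈ 0.895500
step 6 [6y] bond c/1=21/400: DF=(588153/500000 − 21/400·(0.950200+0.943400+0.921400+0.917100+0.895500))/(1+21/400) = 2217/2500 ≈ 0.886800
step 7 [7y] bond c/1=9/400: DF=(4113083/4000000 − 9/400·(0.950200+0.943400+0.921400+0.917100+0.895500+0.886800))/(1+9/400) = 8843/10000 ≈ 0.884300

1 1 4751/5000
2 2 4717/5000
3 3 4607/5000
4 4 9171/10000
5 5 1791/2000
6 6 2217/2500
7 7 8843/10000
DF(7y) = 8843/10000 ≈ 0.884300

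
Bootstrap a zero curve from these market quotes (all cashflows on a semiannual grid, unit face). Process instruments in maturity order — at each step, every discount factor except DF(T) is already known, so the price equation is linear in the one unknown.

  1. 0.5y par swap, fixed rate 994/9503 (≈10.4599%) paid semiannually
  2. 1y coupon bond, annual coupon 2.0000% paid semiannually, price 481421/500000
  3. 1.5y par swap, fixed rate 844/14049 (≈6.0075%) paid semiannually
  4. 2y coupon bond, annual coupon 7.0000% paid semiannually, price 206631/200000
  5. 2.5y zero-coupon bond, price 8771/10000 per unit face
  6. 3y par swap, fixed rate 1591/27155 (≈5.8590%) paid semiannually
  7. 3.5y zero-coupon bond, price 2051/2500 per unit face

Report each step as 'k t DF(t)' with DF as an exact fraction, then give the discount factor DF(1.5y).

1 1/2 9503/10000
2 1 9439/10000
3 3/2 2289/2500
4 2 1129/1250
5 5/2 8771/10000
6 3 8409/10000
7 7/2 2051/2500
DF(1.5y) = 2289/2500 ≈ 0.915600

step 1 [0.5y] swap r/2=497/9503: DF=(1 − 497/9503·(0))/(1+497/9503) = 9503/10000 ≈ 0.950300
step 2 [1y] bond c/2=1/100: DF=(481421/500000 − 1/100·(0.950300))/(1+1/100) = 9439/10000 ≈ 0.943900
step 3 [1.5y] swap r/2=422/14049: DF=(1 − 422/14049·(0.950300+0.943900))/(1+422/14049) = 2289/2500 ≈ 0.915600
step 4 [2y] bond c/2=7/200: DF=(206631/200000 − 7/200·(0.950300+0.943900+0.915600))/(1+7/200) = 1129/1250 ≈ 0.903200
step 5 [2.5y] zero: DF = P = 8771/10000 ≈ 0.877100
step 6 [3y] swap r/2=1591/54310: DF=(1 − 1591/54310·(0.950300+0.943900+0.915600+0.903200+0.877100))/(1+1591/54310) = 8409/10000 ≈ 0.840900
step 7 [3.5y] zero: DF = P = 2051/2500 ≈ 0.820400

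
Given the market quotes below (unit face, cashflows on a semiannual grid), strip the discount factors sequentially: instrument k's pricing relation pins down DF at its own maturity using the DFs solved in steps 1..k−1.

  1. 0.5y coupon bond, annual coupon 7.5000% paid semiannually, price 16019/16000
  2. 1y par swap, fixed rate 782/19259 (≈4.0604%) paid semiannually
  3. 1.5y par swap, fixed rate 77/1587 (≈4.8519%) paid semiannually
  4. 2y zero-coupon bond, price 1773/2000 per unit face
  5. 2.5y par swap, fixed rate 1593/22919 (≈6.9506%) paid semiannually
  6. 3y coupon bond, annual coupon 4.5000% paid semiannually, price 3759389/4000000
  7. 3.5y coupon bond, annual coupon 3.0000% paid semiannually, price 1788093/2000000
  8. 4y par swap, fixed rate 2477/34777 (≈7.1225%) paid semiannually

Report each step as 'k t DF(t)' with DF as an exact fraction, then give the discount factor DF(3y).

1 1/2 193/200
2 1 9609/10000
3 3/2 9307/10000
4 2 1773/2000
5 5/2 8407/10000
6 3 8183/10000
7 7/2 801/1000
8 4 7523/10000
DF(3y) = 8183/10000 ≈ 0.818300

step 1 [0.5y] bond c/2=3/80: DF=(16019/16000 − 3/80·(0))/(1+3/80) = 193/200 ≈ 0.965000
step 2 [1y] swap r/2=391/19259: DF=(1 − 391/19259·(0.965000))/(1+391/19259) = 9609/10000 ≈ 0.960900
step 3 [1.5y] swap r/2=77/3174: DF=(1 − 77/3174·(0.965000+0.960900))/(1+77/3174) = 9307/10000 ≈ 0.930700
step 4 [2y] zero: DF = P = 1773/2000 ≈ 0.886500
step 5 [2.5y] swap r/2=1593/45838: DF=(1 − 1593/45838·(0.965000+0.960900+0.930700+0.886500))/(1+1593/45838) = 8407/10000 ≈ 0.840700
step 6 [3y] bond c/2=9/400: DF=(3759389/4000000 − 9/400·(0.965000+0.960900+0.930700+0.886500+0.840700))/(1+9/400) = 8183/10000 ≈ 0.818300
step 7 [3.5y] bond c/2=3/200: DF=(1788093/2000000 − 3/200·(0.965000+0.960900+0.930700+0.886500+0.840700+0.818300))/(1+3/200) = 801/1000 ≈ 0.801000
step 8 [4y] swap r/2=2477/69554: DF=(1 − 2477/69554·(0.965000+0.960900+0.930700+0.886500+0.840700+0.818300+0.801000))/(1+2477/69554) = 7523/10000 ≈ 0.752300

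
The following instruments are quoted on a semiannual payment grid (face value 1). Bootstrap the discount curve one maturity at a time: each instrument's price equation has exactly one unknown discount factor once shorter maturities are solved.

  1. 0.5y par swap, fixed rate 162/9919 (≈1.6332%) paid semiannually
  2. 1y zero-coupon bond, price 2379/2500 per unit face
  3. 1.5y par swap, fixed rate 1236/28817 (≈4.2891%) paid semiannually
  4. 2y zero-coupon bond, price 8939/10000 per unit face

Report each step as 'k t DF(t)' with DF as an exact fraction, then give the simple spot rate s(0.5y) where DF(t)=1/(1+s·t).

1 1/2 9919/10000
2 1 2379/2500
3 3/2 4691/5000
4 2 8939/10000
s(0.5y) = (1/(9919/10000) − 1)/(1/2) = 162/9919 ≈ 1.6332%

step 1 [0.5y] swap r/2=81/9919: DF=(1 − 81/9919·(0))/(1+81/9919) = 9919/10000 ≈ 0.991900
step 2 [1y] zero: DF = P = 2379/2500 ≈ 0.951600
step 3 [1.5y] swap r/2=618/28817: DF=(1 − 618/28817·(0.991900+0.951600))/(1+618/28817) = 4691/5000 ≈ 0.938200
step 4 [2y] zero: DF = P = 8939/10000 ≈ 0.893900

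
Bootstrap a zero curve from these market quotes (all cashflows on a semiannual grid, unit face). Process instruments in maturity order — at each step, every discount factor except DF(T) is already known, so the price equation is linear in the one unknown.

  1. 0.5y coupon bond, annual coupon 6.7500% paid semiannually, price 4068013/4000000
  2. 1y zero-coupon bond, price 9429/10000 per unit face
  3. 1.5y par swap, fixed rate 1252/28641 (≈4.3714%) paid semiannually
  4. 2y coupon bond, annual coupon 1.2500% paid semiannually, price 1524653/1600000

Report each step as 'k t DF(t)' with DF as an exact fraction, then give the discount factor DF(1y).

step 1 [0.5y] bond c/2=27/800: DF=(4068013/4000000 − 27/800·(0))/(1+27/800) = 4919/5000 ≈ 0.983800
step 2 [1y] zero: DF = P = 9429/10000 ≈ 0.942900
step 3 [1.5y] swap r/2=626/28641: DF=(1 − 626/28641·(0.983800+0.942900))/(1+626/28641) = 4687/5000 ≈ 0.937400
step 4 [2y] bond c/2=1/160: DF=(1524653/1600000 − 1/160·(0.983800+0.942900+0.937400))/(1+1/160) = 2323/2500 ≈ 0.929200

1 1/2 4919/5000
2 1 9429/10000
3 3/2 4687/5000
4 2 2323/2500
DF(1y) = 9429/10000 ≈ 0.942900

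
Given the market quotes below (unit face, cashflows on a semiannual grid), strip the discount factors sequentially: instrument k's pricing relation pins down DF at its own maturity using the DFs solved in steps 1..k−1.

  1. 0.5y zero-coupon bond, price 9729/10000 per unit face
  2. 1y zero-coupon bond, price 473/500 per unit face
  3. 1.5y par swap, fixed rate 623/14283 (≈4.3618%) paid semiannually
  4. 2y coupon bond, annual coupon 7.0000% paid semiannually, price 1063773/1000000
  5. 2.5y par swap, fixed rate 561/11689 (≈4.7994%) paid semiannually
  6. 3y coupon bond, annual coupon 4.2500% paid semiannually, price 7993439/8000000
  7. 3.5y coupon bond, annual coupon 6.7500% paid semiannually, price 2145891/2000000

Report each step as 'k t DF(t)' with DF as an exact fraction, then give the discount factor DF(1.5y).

step 1 [0.5y] zero: DF = P = 9729/10000 ≈ 0.972900
step 2 [1y] zero: DF = P = 473/500 ≈ 0.946000
step 3 [1.5y] swap r/2=623/28566: DF=(1 − 623/28566·(0.972900+0.946000))/(1+623/28566) = 9377/10000 ≈ 0.937700
step 4 [2y] bond c/2=7/200: DF=(1063773/1000000 − 7/200·(0.972900+0.946000+0.937700))/(1+7/200) = 582/625 ≈ 0.931200
step 5 [2.5y] swap r/2=561/23378: DF=(1 − 561/23378·(0.972900+0.946000+0.937700+0.931200))/(1+561/23378) = 4439/5000 ≈ 0.887800
step 6 [3y] bond c/2=17/800: DF=(7993439/8000000 − 17/800·(0.972900+0.946000+0.937700+0.931200+0.887800))/(1+17/800) = 8811/10000 ≈ 0.881100
step 7 [3.5y] bond c/2=27/800: DF=(2145891/2000000 − 27/800·(0.972900+0.946000+0.937700+0.931200+0.887800+0.881100))/(1+27/800) = 1713/2000 ≈ 0.856500

1 1/2 9729/10000
2 1 473/500
3 3/2 9377/10000
4 2 582/625
5 5/2 4439/5000
6 3 8811/10000
7 7/2 1713/2000
DF(1.5y) = 9377/10000 ≈ 0.937700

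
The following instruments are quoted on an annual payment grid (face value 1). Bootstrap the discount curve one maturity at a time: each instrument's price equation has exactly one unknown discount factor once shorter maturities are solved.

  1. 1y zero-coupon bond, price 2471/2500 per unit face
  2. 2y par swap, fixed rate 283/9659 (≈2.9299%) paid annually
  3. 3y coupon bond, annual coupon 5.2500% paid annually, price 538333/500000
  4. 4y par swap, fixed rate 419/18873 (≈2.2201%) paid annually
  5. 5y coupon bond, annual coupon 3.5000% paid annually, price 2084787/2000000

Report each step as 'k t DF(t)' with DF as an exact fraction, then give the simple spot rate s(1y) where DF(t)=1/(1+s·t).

step 1 [1y] zero: DF = P = 2471/2500 ≈ 0.988400
step 2 [2y] swap r/1=283/9659: DF=(1 − 283/9659·(0.988400))/(1+283/9659) = 4717/5000 ≈ 0.943400
step 3 [3y] bond c/1=21/400: DF=(538333/500000 − 21/400·(0.988400+0.943400))/(1+21/400) = 4633/5000 ≈ 0.926600
step 4 [4y] swap r/1=419/18873: DF=(1 − 419/18873·(0.988400+0.943400+0.926600))/(1+419/18873) = 4581/5000 ≈ 0.916200
step 5 [5y] bond c/1=7/200: DF=(2084787/2000000 − 7/200·(0.988400+0.943400+0.926600+0.916200))/(1+7/200) = 1759/2000 ≈ 0.879500

1 1 2471/2500
2 2 4717/5000
3 3 4633/5000
4 4 4581/5000
5 5 1759/2000
s(1y) = (1/(2471/2500) − 1)/(1) = 29/2471 ≈ 1.1736%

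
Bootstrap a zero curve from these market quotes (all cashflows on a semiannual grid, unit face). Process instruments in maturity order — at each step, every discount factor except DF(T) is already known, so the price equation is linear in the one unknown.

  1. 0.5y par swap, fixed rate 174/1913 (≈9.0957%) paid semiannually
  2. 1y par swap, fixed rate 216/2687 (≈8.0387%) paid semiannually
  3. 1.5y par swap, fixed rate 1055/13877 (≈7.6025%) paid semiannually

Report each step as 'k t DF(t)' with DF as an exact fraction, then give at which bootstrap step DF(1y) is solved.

step 1 [0.5y] swap r/2=87/1913: DF=(1 − 87/1913·(0))/(1+87/1913) = 1913/2000 ≈ 0.956500
step 2 [1y] swap r/2=108/2687: DF=(1 − 108/2687·(0.956500))/(1+108/2687) = 2311/2500 ≈ 0.924400
step 3 [1.5y] swap r/2=1055/27754: DF=(1 − 1055/27754·(0.956500+0.924400))/(1+1055/27754) = 1789/2000 ≈ 0.894500

1 1/2 1913/2000
2 1 2311/2500
3 3/2 1789/2000
DF(1y) is solved at step 2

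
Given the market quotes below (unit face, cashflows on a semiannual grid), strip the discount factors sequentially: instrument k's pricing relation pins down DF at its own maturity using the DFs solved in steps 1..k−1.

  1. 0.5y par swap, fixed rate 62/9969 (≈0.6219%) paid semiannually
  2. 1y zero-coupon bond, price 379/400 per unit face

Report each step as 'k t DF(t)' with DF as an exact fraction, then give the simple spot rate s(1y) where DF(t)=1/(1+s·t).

1 1/2 9969/10000
2 1 379/400
s(1y) = (1/(379/400) − 1)/(1) = 21/379 ≈ 5.5409%

step 1 [0.5y] swap r/2=31/9969: DF=(1 − 31/9969·(0))/(1+31/9969) = 9969/10000 ≈ 0.996900
step 2 [1y] zero: DF = P = 379/400 ≈ 0.947500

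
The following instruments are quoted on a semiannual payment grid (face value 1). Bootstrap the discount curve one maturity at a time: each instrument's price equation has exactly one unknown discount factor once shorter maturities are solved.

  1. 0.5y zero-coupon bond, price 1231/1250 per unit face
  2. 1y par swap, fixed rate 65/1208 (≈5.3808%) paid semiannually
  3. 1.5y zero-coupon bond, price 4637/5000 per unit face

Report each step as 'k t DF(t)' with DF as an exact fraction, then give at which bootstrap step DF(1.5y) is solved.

1 1/2 1231/1250
2 1 237/250
3 3/2 4637/5000
DF(1.5y) is solved at step 3

step 1 [0.5y] zero: DF = P = 1231/1250 ≈ 0.984800
step 2 [1y] swap r/2=65/2416: DF=(1 − 65/2416·(0.984800))/(1+65/2416) = 237/250 ≈ 0.948000
step 3 [1.5y] zero: DF = P = 4637/5000 ≈ 0.927400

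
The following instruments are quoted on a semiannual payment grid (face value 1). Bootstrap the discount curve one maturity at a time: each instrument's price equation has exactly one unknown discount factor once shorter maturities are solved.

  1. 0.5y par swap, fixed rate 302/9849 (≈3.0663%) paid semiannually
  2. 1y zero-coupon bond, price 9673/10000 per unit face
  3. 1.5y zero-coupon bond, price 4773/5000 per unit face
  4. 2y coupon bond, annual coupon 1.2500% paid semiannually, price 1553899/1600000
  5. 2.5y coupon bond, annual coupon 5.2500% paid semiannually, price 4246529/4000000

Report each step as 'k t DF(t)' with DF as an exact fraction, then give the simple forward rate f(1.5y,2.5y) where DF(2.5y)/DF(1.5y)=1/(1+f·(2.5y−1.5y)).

step 1 [0.5y] swap r/2=151/9849: DF=(1 − 151/9849·(0))/(1+151/9849) = 9849/10000 ≈ 0.984900
step 2 [1y] zero: DF = P = 9673/10000 ≈ 0.967300
step 3 [1.5y] zero: DF = P = 4773/5000 ≈ 0.954600
step 4 [2y] bond c/2=1/160: DF=(1553899/1600000 − 1/160·(0.984900+0.967300+0.954600))/(1+1/160) = 9471/10000 ≈ 0.947100
step 5 [2.5y] bond c/2=21/800: DF=(4246529/4000000 − 21/800·(0.984900+0.967300+0.954600+0.947100))/(1+21/800) = 9359/10000 ≈ 0.935900

1 1/2 9849/10000
2 1 9673/10000
3 3/2 4773/5000
4 2 9471/10000
5 5/2 9359/10000
f(1.5y,2.5y) = ((4773/5000)/(9359/10000) − 1)/(1) = 187/9359 ≈ 1.9981%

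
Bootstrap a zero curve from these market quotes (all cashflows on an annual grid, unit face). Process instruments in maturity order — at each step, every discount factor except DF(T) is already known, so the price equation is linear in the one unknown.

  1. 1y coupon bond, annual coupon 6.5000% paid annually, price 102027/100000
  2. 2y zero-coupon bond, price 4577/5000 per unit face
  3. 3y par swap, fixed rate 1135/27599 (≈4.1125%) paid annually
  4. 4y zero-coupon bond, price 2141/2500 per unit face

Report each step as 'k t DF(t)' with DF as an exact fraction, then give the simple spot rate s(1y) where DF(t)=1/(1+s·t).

1 1 479/500
2 2 4577/5000
3 3 1773/2000
4 4 2141/2500
s(1y) = (1/(479/500) − 1)/(1) = 21/479 ≈ 4.3841%

step 1 [1y] bond c/1=13/200: DF=(102027/100000 − 13/200·(0))/(1+13/200) = 479/500 ≈ 0.958000
step 2 [2y] zero: DF = P = 4577/5000 ≈ 0.915400
step 3 [3y] swap r/1=1135/27599: DF=(1 − 1135/27599·(0.958000+0.915400))/(1+1135/27599) = 1773/2000 ≈ 0.886500
step 4 [4y] zero: DF = P = 2141/2500 ≈ 0.856400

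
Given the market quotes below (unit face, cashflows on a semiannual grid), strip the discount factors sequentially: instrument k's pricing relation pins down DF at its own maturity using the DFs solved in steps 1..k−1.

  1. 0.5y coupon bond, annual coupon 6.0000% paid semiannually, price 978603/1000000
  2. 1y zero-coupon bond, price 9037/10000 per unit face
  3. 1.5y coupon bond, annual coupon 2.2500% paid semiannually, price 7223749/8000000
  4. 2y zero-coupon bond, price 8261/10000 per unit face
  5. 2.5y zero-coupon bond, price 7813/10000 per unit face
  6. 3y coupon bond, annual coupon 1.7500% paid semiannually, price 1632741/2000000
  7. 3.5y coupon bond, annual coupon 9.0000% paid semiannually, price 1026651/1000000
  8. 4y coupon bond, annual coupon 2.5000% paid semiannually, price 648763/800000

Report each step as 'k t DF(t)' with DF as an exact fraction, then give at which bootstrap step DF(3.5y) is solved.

1 1/2 9501/10000
2 1 9037/10000
3 3/2 8723/10000
4 2 8261/10000
5 5/2 7813/10000
6 3 7717/10000
7 7/2 3813/5000
8 4 1457/2000
DF(3.5y) is solved at step 7

step 1 [0.5y] bond c/2=3/100: DF=(978603/1000000 − 3/100·(0))/(1+3/100) = 9501/10000 ≈ 0.950100
step 2 [1y] zero: DF = P = 9037/10000 ≈ 0.903700
step 3 [1.5y] bond c/2=9/800: DF=(7223749/8000000 − 9/800·(0.950100+0.903700))/(1+9/800) = 8723/10000 ≈ 0.872300
step 4 [2y] zero: DF = P = 8261/10000 ≈ 0.826100
step 5 [2.5y] zero: DF = P = 7813/10000 ≈ 0.781300
step 6 [3y] bond c/2=7/800: DF=(1632741/2000000 − 7/800·(0.950100+0.903700+0.872300+0.826100+0.781300))/(1+7/800) = 7717/10000 ≈ 0.771700
step 7 [3.5y] bond c/2=9/200: DF=(1026651/1000000 − 9/200·(0.950100+0.903700+0.872300+0.826100+0.781300+0.771700))/(1+9/200) = 3813/5000 ≈ 0.762600
step 8 [4y] bond c/2=1/80: DF=(648763/800000 − 1/80·(0.950100+0.903700+0.872300+0.826100+0.781300+0.771700+0.762600))/(1+1/80) = 1457/2000 ≈ 0.728500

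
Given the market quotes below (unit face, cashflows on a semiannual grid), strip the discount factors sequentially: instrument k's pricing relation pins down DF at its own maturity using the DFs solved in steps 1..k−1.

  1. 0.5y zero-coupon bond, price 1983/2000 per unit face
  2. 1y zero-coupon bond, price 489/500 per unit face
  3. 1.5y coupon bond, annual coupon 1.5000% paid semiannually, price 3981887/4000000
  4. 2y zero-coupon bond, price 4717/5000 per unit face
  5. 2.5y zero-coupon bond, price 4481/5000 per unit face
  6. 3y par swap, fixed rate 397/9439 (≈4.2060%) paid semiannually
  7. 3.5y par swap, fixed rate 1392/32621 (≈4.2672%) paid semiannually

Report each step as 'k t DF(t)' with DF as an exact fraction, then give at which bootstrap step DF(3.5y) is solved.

step 1 [0.5y] zero: DF = P = 1983/2000 ≈ 0.991500
step 2 [1y] zero: DF = P = 489/500 ≈ 0.978000
step 3 [1.5y] bond c/2=3/400: DF=(3981887/4000000 − 3/400·(0.991500+0.978000))/(1+3/400) = 4867/5000 ≈ 0.973400
step 4 [2y] zero: DF = P = 4717/5000 ≈ 0.943400
step 5 [2.5y] zero: DF = P = 4481/5000 ≈ 0.896200
step 6 [3y] swap r/2=397/18878: DF=(1 − 397/18878·(0.991500+0.978000+0.973400+0.943400+0.896200))/(1+397/18878) = 8809/10000 ≈ 0.880900
step 7 [3.5y] swap r/2=696/32621: DF=(1 − 696/32621·(0.991500+0.978000+0.973400+0.943400+0.896200+0.880900))/(1+696/32621) = 538/625 ≈ 0.860800

1 1/2 1983/2000
2 1 489/500
3 3/2 4867/5000
4 2 4717/5000
5 5/2 4481/5000
6 3 8809/10000
7 7/2 538/625
DF(3.5y) is solved at step 7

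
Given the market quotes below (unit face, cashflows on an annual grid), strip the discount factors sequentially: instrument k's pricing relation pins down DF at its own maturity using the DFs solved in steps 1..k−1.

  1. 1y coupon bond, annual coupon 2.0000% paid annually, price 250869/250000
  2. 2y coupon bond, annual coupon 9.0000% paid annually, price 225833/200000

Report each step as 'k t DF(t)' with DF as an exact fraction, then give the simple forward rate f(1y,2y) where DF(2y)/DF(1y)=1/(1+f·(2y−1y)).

1 1 4919/5000
2 2 9547/10000
f(1y,2y) = ((4919/5000)/(9547/10000) − 1)/(1) = 291/9547 ≈ 3.0481%

step 1 [1y] bond c/1=1/50: DF=(250869/250000 − 1/50·(0))/(1+1/50) = 4919/5000 ≈ 0.983800
step 2 [2y] bond c/1=9/100: DF=(225833/200000 − 9/100·(0.983800))/(1+9/100) = 9547/10000 ≈ 0.954700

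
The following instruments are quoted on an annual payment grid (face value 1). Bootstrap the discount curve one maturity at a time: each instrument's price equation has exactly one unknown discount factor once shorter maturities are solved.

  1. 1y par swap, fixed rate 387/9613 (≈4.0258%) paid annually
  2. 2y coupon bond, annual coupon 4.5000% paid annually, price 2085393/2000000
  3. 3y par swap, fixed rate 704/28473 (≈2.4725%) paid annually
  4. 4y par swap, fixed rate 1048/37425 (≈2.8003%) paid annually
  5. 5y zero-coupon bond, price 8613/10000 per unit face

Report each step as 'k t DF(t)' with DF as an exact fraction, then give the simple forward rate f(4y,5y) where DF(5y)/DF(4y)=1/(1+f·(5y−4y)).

1 1 9613/10000
2 2 2391/2500
3 3 581/625
4 4 1119/1250
5 5 8613/10000
f(4y,5y) = ((1119/1250)/(8613/10000) − 1)/(1) = 113/2871 ≈ 3.9359%

step 1 [1y] swap r/1=387/9613: DF=(1 − 387/9613·(0))/(1+387/9613) = 9613/10000 ≈ 0.961300
step 2 [2y] bond c/1=9/200: DF=(2085393/2000000 − 9/200·(0.961300))/(1+9/200) = 2391/2500 ≈ 0.956400
step 3 [3y] swap r/1=704/28473: DF=(1 − 704/28473·(0.961300+0.956400))/(1+704/28473) = 581/625 ≈ 0.929600
step 4 [4y] swap r/1=1048/37425: DF=(1 − 1048/37425·(0.961300+0.956400+0.929600))/(1+1048/37425) = 1119/1250 ≈ 0.895200
step 5 [5y] zero: DF = P = 8613/10000 ≈ 0.861300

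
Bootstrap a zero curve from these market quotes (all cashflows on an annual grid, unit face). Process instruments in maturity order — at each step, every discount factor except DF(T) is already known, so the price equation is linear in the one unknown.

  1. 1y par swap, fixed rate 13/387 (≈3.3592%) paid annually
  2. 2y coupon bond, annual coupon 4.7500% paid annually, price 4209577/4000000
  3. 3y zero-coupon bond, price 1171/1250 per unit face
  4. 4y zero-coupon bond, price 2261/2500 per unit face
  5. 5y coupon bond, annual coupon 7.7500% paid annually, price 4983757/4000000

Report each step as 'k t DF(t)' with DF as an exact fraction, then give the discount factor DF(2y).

1 1 387/400
2 2 1201/1250
3 3 1171/1250
4 4 2261/2500
5 5 2213/2500
DF(2y) = 1201/1250 ≈ 0.960800

step 1 [1y] swap r/1=13/387: DF=(1 − 13/387·(0))/(1+13/387) = 387/400 ≈ 0.967500
step 2 [2y] bond c/1=19/400: DF=(4209577/4000000 − 19/400·(0.967500))/(1+19/400) = 1201/1250 ≈ 0.960800
step 3 [3y] zero: DF = P = 1171/1250 ≈ 0.936800
step 4 [4y] zero: DF = P = 2261/2500 ≈ 0.904400
step 5 [5y] bond c/1=31/400: DF=(4983757/4000000 − 31/400·(0.967500+0.960800+0.936800+0.904400))/(1+31/400) = 2213/2500 ≈ 0.885200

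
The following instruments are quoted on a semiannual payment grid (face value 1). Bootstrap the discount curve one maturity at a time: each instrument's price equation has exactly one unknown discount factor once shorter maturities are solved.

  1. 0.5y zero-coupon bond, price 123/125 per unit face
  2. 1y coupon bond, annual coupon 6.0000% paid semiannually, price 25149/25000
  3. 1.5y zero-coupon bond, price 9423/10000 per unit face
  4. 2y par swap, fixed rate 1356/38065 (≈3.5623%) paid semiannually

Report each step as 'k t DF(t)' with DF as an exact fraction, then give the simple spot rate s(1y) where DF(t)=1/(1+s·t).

step 1 [0.5y] zero: DF = P = 123/125 ≈ 0.984000
step 2 [1y] bond c/2=3/100: DF=(25149/25000 − 3/100·(0.984000))/(1+3/100) = 237/250 ≈ 0.948000
step 3 [1.5y] zero: DF = P = 9423/10000 ≈ 0.942300
step 4 [2y] swap r/2=678/38065: DF=(1 − 678/38065·(0.984000+0.948000+0.942300))/(1+678/38065) = 4661/5000 ≈ 0.932200

1 1/2 123/125
2 1 237/250
3 3/2 9423/10000
4 2 4661/5000
s(1y) = (1/(237/250) − 1)/(1) = 13/237 ≈ 5.4852%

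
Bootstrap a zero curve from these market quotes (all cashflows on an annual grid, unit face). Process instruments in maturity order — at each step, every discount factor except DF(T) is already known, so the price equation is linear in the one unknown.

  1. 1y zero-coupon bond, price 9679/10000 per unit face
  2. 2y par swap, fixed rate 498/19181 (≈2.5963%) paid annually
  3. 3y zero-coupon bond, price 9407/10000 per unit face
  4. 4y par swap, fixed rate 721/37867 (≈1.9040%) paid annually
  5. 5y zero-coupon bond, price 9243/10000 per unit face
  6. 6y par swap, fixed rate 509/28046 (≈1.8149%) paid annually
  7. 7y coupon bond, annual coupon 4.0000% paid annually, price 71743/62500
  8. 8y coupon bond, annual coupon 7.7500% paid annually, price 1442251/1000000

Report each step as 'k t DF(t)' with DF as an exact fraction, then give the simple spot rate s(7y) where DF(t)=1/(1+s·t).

step 1 [1y] zero: DF = P = 9679/10000 ≈ 0.967900
step 2 [2y] swap r/1=498/19181: DF=(1 − 498/19181·(0.967900))/(1+498/19181) = 4751/5000 ≈ 0.950200
step 3 [3y] zero: DF = P = 9407/10000 ≈ 0.940700
step 4 [4y] swap r/1=721/37867: DF=(1 − 721/37867·(0.967900+0.950200+0.940700))/(1+721/37867) = 9279/10000 ≈ 0.927900
step 5 [5y] zero: DF = P = 9243/10000 ≈ 0.924300
step 6 [6y] swap r/1=509/28046: DF=(1 − 509/28046·(0.967900+0.950200+0.940700+0.927900+0.924300))/(1+509/28046) = 4491/5000 ≈ 0.898200
step 7 [7y] bond c/1=1/25: DF=(71743/62500 − 1/25·(0.967900+0.950200+0.940700+0.927900+0.924300+0.898200))/(1+1/25) = 111/125 ≈ 0.888000
step 8 [8y] bond c/1=31/400: DF=(1442251/1000000 − 31/400·(0.967900+0.950200+0.940700+0.927900+0.924300+0.898200+0.888000))/(1+31/400) = 1089/1250 ≈ 0.871200

1 1 9679/10000
2 2 4751/5000
3 3 9407/10000
4 4 9279/10000
5 5 9243/10000
6 6 4491/5000
7 7 111/125
8 8 1089/1250
s(7y) = (1/(111/125) − 1)/(7) = 2/111 ≈ 1.8018%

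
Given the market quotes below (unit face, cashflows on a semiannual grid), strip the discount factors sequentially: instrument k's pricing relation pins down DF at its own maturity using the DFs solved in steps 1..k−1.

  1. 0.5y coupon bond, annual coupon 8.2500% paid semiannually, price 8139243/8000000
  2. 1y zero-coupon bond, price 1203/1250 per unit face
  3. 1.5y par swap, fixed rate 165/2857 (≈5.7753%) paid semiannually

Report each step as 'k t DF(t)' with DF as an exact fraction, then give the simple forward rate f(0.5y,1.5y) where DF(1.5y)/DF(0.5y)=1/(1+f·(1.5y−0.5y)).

step 1 [0.5y] bond c/2=33/800: DF=(8139243/8000000 − 33/800·(0))/(1+33/800) = 9771/10000 ≈ 0.977100
step 2 [1y] zero: DF = P = 1203/1250 ≈ 0.962400
step 3 [1.5y] swap r/2=165/5714: DF=(1 − 165/5714·(0.977100+0.962400))/(1+165/5714) = 367/400 ≈ 0.917500

1 1/2 9771/10000
2 1 1203/1250
3 3/2 367/400
f(0.5y,1.5y) = ((9771/10000)/(367/400) − 1)/(1) = 596/9175 ≈ 6.4959%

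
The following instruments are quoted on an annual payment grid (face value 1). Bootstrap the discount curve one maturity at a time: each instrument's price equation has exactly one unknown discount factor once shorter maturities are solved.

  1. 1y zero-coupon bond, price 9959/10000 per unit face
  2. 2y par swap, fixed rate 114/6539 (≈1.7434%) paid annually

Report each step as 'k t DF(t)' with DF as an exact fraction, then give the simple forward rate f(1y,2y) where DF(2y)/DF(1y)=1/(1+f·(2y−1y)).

step 1 [1y] zero: DF = P = 9959/10000 ≈ 0.995900
step 2 [2y] swap r/1=114/6539: DF=(1 − 114/6539·(0.995900))/(1+114/6539) = 4829/5000 ≈ 0.965800

1 1 9959/10000
2 2 4829/5000
f(1y,2y) = ((9959/10000)/(4829/5000) − 1)/(1) = 301/9658 ≈ 3.1166%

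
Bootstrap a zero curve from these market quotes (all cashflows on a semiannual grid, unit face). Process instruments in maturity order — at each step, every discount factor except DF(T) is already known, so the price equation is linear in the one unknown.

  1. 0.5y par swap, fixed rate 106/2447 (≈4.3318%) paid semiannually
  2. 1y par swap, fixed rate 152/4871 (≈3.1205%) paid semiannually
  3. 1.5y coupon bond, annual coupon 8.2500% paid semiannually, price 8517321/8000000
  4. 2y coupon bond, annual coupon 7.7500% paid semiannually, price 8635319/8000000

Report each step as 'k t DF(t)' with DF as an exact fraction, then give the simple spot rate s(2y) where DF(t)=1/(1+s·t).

step 1 [0.5y] swap r/2=53/2447: DF=(1 − 53/2447·(0))/(1+53/2447) = 2447/2500 ≈ 0.978800
step 2 [1y] swap r/2=76/4871: DF=(1 − 76/4871·(0.978800))/(1+76/4871) = 606/625 ≈ 0.969600
step 3 [1.5y] bond c/2=33/800: DF=(8517321/8000000 − 33/800·(0.978800+0.969600))/(1+33/800) = 9453/10000 ≈ 0.945300
step 4 [2y] bond c/2=31/800: DF=(8635319/8000000 − 31/800·(0.978800+0.969600+0.945300))/(1+31/800) = 582/625 ≈ 0.931200

1 1/2 2447/2500
2 1 606/625
3 3/2 9453/10000
4 2 582/625
s(2y) = (1/(582/625) − 1)/(2) = 43/1164 ≈ 3.6942%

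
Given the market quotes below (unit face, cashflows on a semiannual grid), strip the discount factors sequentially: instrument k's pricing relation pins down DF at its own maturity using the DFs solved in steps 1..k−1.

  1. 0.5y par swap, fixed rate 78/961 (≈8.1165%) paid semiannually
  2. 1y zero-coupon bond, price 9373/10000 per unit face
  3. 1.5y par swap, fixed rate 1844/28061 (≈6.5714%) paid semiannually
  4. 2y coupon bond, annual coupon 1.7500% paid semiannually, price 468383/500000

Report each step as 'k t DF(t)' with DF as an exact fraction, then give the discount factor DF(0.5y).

step 1 [0.5y] swap r/2=39/961: DF=(1 − 39/961·(0))/(1+39/961) = 961/1000 ≈ 0.961000
step 2 [1y] zero: DF = P = 9373/10000 ≈ 0.937300
step 3 [1.5y] swap r/2=922/28061: DF=(1 − 922/28061·(0.961000+0.937300))/(1+922/28061) = 4539/5000 ≈ 0.907800
step 4 [2y] bond c/2=7/800: DF=(468383/500000 − 7/800·(0.961000+0.937300+0.907800))/(1+7/800) = 9043/10000 ≈ 0.904300

1 1/2 961/1000
2 1 9373/10000
3 3/2 4539/5000
4 2 9043/10000
DF(0.5y) = 961/1000 ≈ 0.961000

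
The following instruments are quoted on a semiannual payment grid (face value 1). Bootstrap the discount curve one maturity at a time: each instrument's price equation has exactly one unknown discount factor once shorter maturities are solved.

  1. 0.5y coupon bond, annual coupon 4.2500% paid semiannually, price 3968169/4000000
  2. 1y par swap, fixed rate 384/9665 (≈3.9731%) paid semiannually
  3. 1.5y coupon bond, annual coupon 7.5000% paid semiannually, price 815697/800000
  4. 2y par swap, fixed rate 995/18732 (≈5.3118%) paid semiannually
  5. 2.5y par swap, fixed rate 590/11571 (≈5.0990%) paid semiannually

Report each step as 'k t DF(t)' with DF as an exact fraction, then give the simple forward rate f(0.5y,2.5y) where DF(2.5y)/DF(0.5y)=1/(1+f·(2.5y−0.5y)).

step 1 [0.5y] bond c/2=17/800: DF=(3968169/4000000 − 17/800·(0))/(1+17/800) = 4857/5000 ≈ 0.971400
step 2 [1y] swap r/2=192/9665: DF=(1 − 192/9665·(0.971400))/(1+192/9665) = 601/625 ≈ 0.961600
step 3 [1.5y] bond c/2=3/80: DF=(815697/800000 − 3/80·(0.971400+0.961600))/(1+3/80) = 9129/10000 ≈ 0.912900
step 4 [2y] swap r/2=995/37464: DF=(1 − 995/37464·(0.971400+0.961600+0.912900))/(1+995/37464) = 1801/2000 ≈ 0.900500
step 5 [2.5y] swap r/2=295/11571: DF=(1 − 295/11571·(0.971400+0.961600+0.912900+0.900500))/(1+295/11571) = 441/500 ≈ 0.882000

1 1/2 4857/5000
2 1 601/625
3 3/2 9129/10000
4 2 1801/2000
5 5/2 441/500
f(0.5y,2.5y) = ((4857/5000)/(441/500) − 1)/(2) = 149/2940 ≈ 5.0680%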